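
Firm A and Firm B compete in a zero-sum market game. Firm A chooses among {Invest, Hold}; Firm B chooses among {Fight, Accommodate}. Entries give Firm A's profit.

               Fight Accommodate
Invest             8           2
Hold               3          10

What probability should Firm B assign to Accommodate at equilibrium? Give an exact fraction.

Row minima: Invest → 2, Hold → 3; maximin = 3.
Column maxima: Fight → 8, Accommodate → 10; minimax = 8.
3 ≠ 8, so there is no saddle point; optimal play is mixed.
Let Firm A play Invest with probability p. Expected payoff against Fight: 8p + 3(1−p) = 5p + 3; against Accommodate: 2p + 10(1−p) = −8p + 10.
Setting these equal: 5p + 3 = −8p + 10 ⇒ 13p = 7 ⇒ p = 7/13, and the value is (5)·(7/13) + 3 = 74/13.
For Firm B: with q = P(Fight), equating Invest's and Hold's payoffs gives 6q + 2 = −7q + 10 ⇒ q = 8/13.

5/13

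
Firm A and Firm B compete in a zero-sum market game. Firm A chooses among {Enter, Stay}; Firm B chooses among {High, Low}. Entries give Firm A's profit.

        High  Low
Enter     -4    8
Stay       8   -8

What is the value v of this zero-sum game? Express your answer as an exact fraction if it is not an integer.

8/7

Row minima: Enter → -4, Stay → -8; maximin = -4.
Column maxima: High → 8, Low → 8; minimax = 8.
-4 ≠ 8, so there is no saddle point; optimal play is mixed.
Let Firm A play Enter with probability p. Expected payoff against High: (-4)p + 8(1−p) = −12p + 8; against Low: 8p + (-8)(1−p) = 16p − 8.
Setting these equal: −12p + 8 = 16p − 8 ⇒ −28p = -16 ⇒ p = 4/7, and the value is (-12)·(4/7) + 8 = 8/7.
For Firm B: with q = P(High), equating Enter's and Stay's payoffs gives −12q + 8 = 16q − 8 ⇒ q = 4/7.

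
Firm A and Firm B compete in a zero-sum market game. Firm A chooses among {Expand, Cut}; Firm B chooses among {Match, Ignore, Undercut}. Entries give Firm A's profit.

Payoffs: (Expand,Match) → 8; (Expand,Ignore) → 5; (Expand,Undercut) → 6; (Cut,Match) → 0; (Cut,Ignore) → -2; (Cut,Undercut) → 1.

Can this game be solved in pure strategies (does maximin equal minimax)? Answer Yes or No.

Yes

Row minima: Expand → 5, Cut → -2; maximin = 5.
Column maxima: Match → 8, Ignore → 5, Undercut → 6; minimax = 5.
maximin = minimax = 5, so a saddle point exists.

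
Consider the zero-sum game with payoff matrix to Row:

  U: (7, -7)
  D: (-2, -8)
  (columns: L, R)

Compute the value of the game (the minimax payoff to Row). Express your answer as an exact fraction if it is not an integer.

Row minima: U → -7, D → -8; maximin = -7.
Column maxima: L → 7, R → -7; minimax = -7.
Since maximin = minimax = -7, there is a saddle point and the value is -7.

-7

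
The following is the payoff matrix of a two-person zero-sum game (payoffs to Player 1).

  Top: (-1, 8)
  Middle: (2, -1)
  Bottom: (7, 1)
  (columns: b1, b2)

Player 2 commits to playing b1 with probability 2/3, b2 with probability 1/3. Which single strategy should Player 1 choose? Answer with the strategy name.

Expected payoff of Top: (2/3)·(-1) + (1/3)·8 = 2.
Expected payoff of Middle: (2/3)·2 + (1/3)·(-1) = 1.
Expected payoff of Bottom: (2/3)·7 + (1/3)·1 = 5.
The largest is 5, so Player 1's best response is Bottom.

Bottom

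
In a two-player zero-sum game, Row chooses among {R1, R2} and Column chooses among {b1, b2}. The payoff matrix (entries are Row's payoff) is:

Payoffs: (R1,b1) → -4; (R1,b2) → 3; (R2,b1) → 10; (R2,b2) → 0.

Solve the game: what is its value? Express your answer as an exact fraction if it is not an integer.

30/17

Row minima: R1 → -4, R2 → 0; maximin = 0.
Column maxima: b1 → 10, b2 → 3; minimax = 3.
0 ≠ 3, so there is no saddle point; optimal play is mixed.
Let Row play R1 with probability p. Expected payoff against b1: (-4)p + 10(1−p) = −14p + 10; against b2: 3p + 0(1−p) = 3p.
Setting these equal: −14p + 10 = 3p ⇒ −17p = -10 ⇒ p = 10/17, and the value is (-14)·(10/17) + 10 = 30/17.
For Column: with q = P(b1), equating R1's and R2's payoffs gives −7q + 3 = 10q ⇒ q = 3/17.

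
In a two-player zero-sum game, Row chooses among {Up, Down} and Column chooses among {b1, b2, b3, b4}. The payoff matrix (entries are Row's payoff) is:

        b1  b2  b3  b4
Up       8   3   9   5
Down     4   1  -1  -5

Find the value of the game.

Row minima: Up → 3, Down → -5; maximin = 3.
Column maxima: b1 → 8, b2 → 3, b3 → 9, b4 → 5; minimax = 3.
Since maximin = minimax = 3, there is a saddle point and the value is 3.

3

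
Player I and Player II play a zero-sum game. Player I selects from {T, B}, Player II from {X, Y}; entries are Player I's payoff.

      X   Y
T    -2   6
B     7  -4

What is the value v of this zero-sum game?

34/19

Row minima: T → -2, B → -4; maximin = -2.
Column maxima: X → 7, Y → 6; minimax = 6.
-2 ≠ 6, so there is no saddle point; optimal play is mixed.
Let Player I play T with probability p. Expected payoff against X: (-2)p + 7(1−p) = −9p + 7; against Y: 6p + (-4)(1−p) = 10p − 4.
Setting these equal: −9p + 7 = 10p − 4 ⇒ −19p = -11 ⇒ p = 11/19, and the value is (-9)·(11/19) + 7 = 34/19.
For Player II: with q = P(X), equating T's and B's payoffs gives −8q + 6 = 11q − 4 ⇒ q = 10/19.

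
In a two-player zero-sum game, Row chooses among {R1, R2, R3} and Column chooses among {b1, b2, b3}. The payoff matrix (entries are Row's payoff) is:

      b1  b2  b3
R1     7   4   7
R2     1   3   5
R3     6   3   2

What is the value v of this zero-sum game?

Row minima: R1 → 4, R2 → 1, R3 → 2; maximin = 4.
Column maxima: b1 → 7, b2 → 4, b3 → 7; minimax = 4.
Since maximin = minimax = 4, there is a saddle point and the value is 4.

4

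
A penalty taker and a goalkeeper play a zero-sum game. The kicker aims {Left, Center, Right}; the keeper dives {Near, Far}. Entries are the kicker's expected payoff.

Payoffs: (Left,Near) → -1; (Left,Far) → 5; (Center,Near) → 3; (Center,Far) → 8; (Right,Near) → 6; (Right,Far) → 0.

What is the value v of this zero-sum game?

Row minima: Left → -1, Center → 3, Right → 0; maximin = 3.
Column maxima: Near → 6, Far → 8; minimax = 6.
3 ≠ 6, so there is no saddle point; optimal play is mixed.
Left is strictly dominated by Center, so the kicker never plays it.
On the remaining 2×2 (Center, Right vs Near, Far):
Let the kicker play Center with probability p. Expected payoff against Near: 3p + 6(1−p) = −3p + 6; against Far: 8p + 0(1−p) = 8p.
Setting these equal: −3p + 6 = 8p ⇒ −11p = -6 ⇒ p = 6/11, and the value is (-3)·(6/11) + 6 = 48/11.
For the keeper: with q = P(Near), equating Center's and Right's payoffs gives −5q + 8 = 6q ⇒ q = 8/11.

48/11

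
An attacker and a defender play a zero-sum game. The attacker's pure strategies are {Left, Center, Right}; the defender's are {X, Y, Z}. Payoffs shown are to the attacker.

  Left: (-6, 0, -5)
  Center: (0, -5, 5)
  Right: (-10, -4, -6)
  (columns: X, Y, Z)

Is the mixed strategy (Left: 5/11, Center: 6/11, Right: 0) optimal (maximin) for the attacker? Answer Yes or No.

Against X this mix gives (5/11)·(-6) + (6/11)·0 = -30/11.
Against Y this mix gives (5/11)·0 + (6/11)·(-5) = -30/11.
Against Z this mix gives (5/11)·(-5) + (6/11)·5 = 5/11.
All of the defender's active replies (X, Y) yield -30/11, and no column does worse for the attacker. The mix makes the defender indifferent and guarantees -30/11, so it is optimal.

Yes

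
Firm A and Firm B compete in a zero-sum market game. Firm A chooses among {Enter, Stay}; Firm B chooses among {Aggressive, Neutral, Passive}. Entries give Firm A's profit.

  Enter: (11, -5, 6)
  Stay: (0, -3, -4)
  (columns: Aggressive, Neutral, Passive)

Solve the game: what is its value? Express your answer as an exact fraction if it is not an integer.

Row minima: Enter → -5, Stay → -4; maximin = -4.
Column maxima: Aggressive → 11, Neutral → -3, Passive → 6; minimax = -3.
-4 ≠ -3, so there is no saddle point; optimal play is mixed.
Aggressive is strictly dominated by Neutral (it gives Firm A strictly more in every row), so Firm B never plays it.
On the remaining 2×2 (Enter, Stay vs Neutral, Passive):
Let Firm A play Enter with probability p. Expected payoff against Neutral: (-5)p + (-3)(1−p) = −2p − 3; against Passive: 6p + (-4)(1−p) = 10p − 4.
Setting these equal: −2p − 3 = 10p − 4 ⇒ −12p = -1 ⇒ p = 1/12, and the value is (-2)·(1/12) − 3 = -19/6.
For Firm B: with q = P(Neutral), equating Enter's and Stay's payoffs gives −11q + 6 = q − 4 ⇒ q = 5/6.

-19/6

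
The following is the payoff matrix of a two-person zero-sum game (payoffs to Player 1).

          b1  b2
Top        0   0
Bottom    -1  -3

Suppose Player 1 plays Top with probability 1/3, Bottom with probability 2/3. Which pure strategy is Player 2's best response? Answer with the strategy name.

If Player 2 plays b1, Player 1's expected payoff is (1/3)·0 + (2/3)·(-1) = -2/3.
If Player 2 plays b2, Player 1's expected payoff is (1/3)·0 + (2/3)·(-3) = -2.
Player 2 minimizes Player 1's payoff; the smallest is -2, so the best response is b2.

b2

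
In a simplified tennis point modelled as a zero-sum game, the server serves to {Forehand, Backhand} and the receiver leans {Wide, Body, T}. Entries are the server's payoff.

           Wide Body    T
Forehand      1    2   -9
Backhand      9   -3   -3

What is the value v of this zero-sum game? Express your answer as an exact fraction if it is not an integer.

-3

Row minima: Forehand → -9, Backhand → -3; maximin = -3.
Column maxima: Wide → 9, Body → 2, T → -3; minimax = -3.
Since maximin = minimax = -3, there is a saddle point and the value is -3.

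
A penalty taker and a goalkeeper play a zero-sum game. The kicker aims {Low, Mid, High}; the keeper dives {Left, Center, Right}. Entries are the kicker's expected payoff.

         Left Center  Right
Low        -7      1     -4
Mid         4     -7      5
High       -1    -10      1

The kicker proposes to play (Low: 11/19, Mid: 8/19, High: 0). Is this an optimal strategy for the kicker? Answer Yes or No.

Yes

Against Left this mix gives (11/19)·(-7) + (8/19)·4 = -45/19.
Against Center this mix gives (11/19)·1 + (8/19)·(-7) = -45/19.
Against Right this mix gives (11/19)·(-4) + (8/19)·5 = -4/19.
All of the keeper's active replies (Left, Center) yield -45/19, and no column does worse for the kicker. The mix makes the keeper indifferent and guarantees -45/19, so it is optimal.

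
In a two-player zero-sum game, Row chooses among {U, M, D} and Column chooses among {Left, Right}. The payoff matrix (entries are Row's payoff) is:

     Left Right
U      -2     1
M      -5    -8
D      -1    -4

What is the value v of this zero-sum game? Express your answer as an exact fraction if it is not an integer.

Row minima: U → -2, M → -8, D → -4; maximin = -2.
Column maxima: Left → -1, Right → 1; minimax = -1.
-2 ≠ -1, so there is no saddle point; optimal play is mixed.
M is strictly dominated by U, so Row never plays it.
On the remaining 2×2 (U, D vs Left, Right):
Let Row play U with probability p. Expected payoff against Left: (-2)p + (-1)(1−p) = −p − 1; against Right: 1p + (-4)(1−p) = 5p − 4.
Setting these equal: −p − 1 = 5p − 4 ⇒ −6p = -3 ⇒ p = 1/2, and the value is (-1)·(1/2) − 1 = -3/2.
For Column: with q = P(Left), equating U's and D's payoffs gives −3q + 1 = 3q − 4 ⇒ q = 5/6.

-3/2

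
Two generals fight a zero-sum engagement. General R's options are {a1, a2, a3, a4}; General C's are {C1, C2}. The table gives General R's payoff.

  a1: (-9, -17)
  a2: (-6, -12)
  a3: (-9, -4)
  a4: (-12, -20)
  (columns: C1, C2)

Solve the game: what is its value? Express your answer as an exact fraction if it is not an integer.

-84/11

Row minima: a1 → -17, a2 → -12, a3 → -9, a4 → -20; maximin = -9.
Column maxima: C1 → -6, C2 → -4; minimax = -6.
-9 ≠ -6, so there is no saddle point; optimal play is mixed.
a1 is strictly dominated by a2, so General R never plays it.
a4 is strictly dominated by a2, so General R never plays it.
On the remaining 2×2 (a2, a3 vs C1, C2):
Let General R play a2 with probability p. Expected payoff against C1: (-6)p + (-9)(1−p) = 3p − 9; against C2: (-12)p + (-4)(1−p) = −8p − 4.
Setting these equal: 3p − 9 = −8p − 4 ⇒ 11p = 5 ⇒ p = 5/11, and the value is (3)·(5/11) − 9 = -84/11.
For General C: with q = P(C1), equating a2's and a3's payoffs gives 6q − 12 = −5q − 4 ⇒ q = 8/11.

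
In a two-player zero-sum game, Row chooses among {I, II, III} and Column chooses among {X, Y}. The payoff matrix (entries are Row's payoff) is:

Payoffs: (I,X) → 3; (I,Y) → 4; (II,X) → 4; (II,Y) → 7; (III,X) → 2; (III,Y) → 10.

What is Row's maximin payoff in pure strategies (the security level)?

4

Row minima: I → 3, II → 4, III → 2.
The best of these is 4.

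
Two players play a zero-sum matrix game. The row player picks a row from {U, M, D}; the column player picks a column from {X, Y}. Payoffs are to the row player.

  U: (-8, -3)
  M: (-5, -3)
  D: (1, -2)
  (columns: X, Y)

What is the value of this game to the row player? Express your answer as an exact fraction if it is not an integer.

Row minima: U → -8, M → -5, D → -2; maximin = -2.
Column maxima: X → 1, Y → -2; minimax = -2.
Since maximin = minimax = -2, there is a saddle point and the value is -2.

-2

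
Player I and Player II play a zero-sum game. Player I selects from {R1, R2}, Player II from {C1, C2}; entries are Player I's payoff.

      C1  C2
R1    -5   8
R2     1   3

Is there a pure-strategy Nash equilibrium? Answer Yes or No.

Row minima: R1 → -5, R2 → 1; maximin = 1.
Column maxima: C1 → 1, C2 → 8; minimax = 1.
maximin = minimax = 1, so a saddle point exists.

Yes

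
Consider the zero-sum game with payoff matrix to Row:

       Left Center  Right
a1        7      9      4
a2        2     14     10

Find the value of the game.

62/11

Row minima: a1 → 4, a2 → 2; maximin = 4.
Column maxima: Left → 7, Center → 14, Right → 10; minimax = 7.
4 ≠ 7, so there is no saddle point; optimal play is mixed.
Center is strictly dominated by Left (it gives Row strictly more in every row), so Column never plays it.
On the remaining 2×2 (a1, a2 vs Left, Right):
Let Row play a1 with probability p. Expected payoff against Left: 7p + 2(1−p) = 5p + 2; against Right: 4p + 10(1−p) = −6p + 10.
Setting these equal: 5p + 2 = −6p + 10 ⇒ 11p = 8 ⇒ p = 8/11, and the value is (5)·(8/11) + 2 = 62/11.
For Column: with q = P(Left), equating a1's and a2's payoffs gives 3q + 4 = −8q + 10 ⇒ q = 6/11.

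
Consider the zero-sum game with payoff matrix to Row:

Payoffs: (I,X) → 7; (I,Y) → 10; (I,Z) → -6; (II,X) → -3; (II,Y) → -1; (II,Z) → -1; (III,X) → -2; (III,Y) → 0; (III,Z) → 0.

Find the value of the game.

Row minima: I → -6, II → -3, III → -2; maximin = -2.
Column maxima: X → 7, Y → 10, Z → 0; minimax = 0.
-2 ≠ 0, so there is no saddle point; optimal play is mixed.
II is strictly dominated by III, so Row never plays it.
Y is strictly dominated by X (it gives Row strictly more in every row), so Column never plays it.
On the remaining 2×2 (I, III vs X, Z):
Let Row play I with probability p. Expected payoff against X: 7p + (-2)(1−p) = 9p − 2; against Z: (-6)p + 0(1−p) = −6p.
Setting these equal: 9p − 2 = −6p ⇒ 15p = 2 ⇒ p = 2/15, and the value is (9)·(2/15) − 2 = -4/5.
For Column: with q = P(X), equating I's and III's payoffs gives 13q − 6 = −2q ⇒ q = 2/5.

-4/5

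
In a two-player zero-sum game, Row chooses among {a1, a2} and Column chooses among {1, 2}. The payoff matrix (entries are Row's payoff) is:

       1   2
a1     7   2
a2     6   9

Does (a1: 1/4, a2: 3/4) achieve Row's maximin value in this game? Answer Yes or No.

Against 1 this mix gives (1/4)·7 + (3/4)·6 = 25/4.
Against 2 this mix gives (1/4)·2 + (3/4)·9 = 29/4.
Column will play 1, holding Row to 25/4. Shifting weight toward the row that does better against 1 would raise this floor (the equalizing mix achieves 51/8 against both 1 and 2), so the proposed strategy is not optimal.

No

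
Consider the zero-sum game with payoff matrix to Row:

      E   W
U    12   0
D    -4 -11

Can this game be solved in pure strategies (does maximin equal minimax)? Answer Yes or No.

Row minima: U → 0, D → -11; maximin = 0.
Column maxima: E → 12, W → 0; minimax = 0.
maximin = minimax = 0, so a saddle point exists.

Yes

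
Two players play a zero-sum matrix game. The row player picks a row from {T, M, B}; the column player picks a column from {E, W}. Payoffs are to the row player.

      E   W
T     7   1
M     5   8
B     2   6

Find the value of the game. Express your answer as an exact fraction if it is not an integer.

Row minima: T → 1, M → 5, B → 2; maximin = 5.
Column maxima: E → 7, W → 8; minimax = 7.
5 ≠ 7, so there is no saddle point; optimal play is mixed.
B is strictly dominated by M, so the row player never plays it.
On the remaining 2×2 (T, M vs E, W):
Let the row player play T with probability p. Expected payoff against E: 7p + 5(1−p) = 2p + 5; against W: 1p + 8(1−p) = −7p + 8.
Setting these equal: 2p + 5 = −7p + 8 ⇒ 9p = 3 ⇒ p = 1/3, and the value is (2)·(1/3) + 5 = 17/3.
For the column player: with q = P(E), equating T's and M's payoffs gives 6q + 1 = −3q + 8 ⇒ q = 7/9.

17/3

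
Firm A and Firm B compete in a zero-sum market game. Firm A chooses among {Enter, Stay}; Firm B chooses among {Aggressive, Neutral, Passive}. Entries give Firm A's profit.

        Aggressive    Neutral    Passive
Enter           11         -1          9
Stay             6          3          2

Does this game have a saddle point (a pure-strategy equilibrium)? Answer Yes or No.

No

Row minima: Enter → -1, Stay → 2; maximin = 2.
Column maxima: Aggressive → 11, Neutral → 3, Passive → 9; minimax = 3.
2 ≠ 3, so no pure-strategy equilibrium exists.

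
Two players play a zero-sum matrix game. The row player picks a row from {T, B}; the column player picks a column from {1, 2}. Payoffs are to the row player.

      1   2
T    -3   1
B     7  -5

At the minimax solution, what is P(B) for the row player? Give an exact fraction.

Row minima: T → -3, B → -5; maximin = -3.
Column maxima: 1 → 7, 2 → 1; minimax = 1.
-3 ≠ 1, so there is no saddle point; optimal play is mixed.
Let the row player play T with probability p. Expected payoff against 1: (-3)p + 7(1−p) = −10p + 7; against 2: 1p + (-5)(1−p) = 6p − 5.
Setting these equal: −10p + 7 = 6p − 5 ⇒ −16p = -12 ⇒ p = 3/4, and the value is (-10)·(3/4) + 7 = -1/2.
For the column player: with q = P(1), equating T's and B's payoffs gives −4q + 1 = 12q − 5 ⇒ q = 3/8.

1/4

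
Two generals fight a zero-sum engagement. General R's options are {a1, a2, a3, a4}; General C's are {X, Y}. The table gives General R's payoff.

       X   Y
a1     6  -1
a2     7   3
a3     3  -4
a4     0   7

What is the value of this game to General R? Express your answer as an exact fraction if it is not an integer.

49/11

Row minima: a1 → -1, a2 → 3, a3 → -4, a4 → 0; maximin = 3.
Column maxima: X → 7, Y → 7; minimax = 7.
3 ≠ 7, so there is no saddle point; optimal play is mixed.
a1 is strictly dominated by a2, so General R never plays it.
a3 is strictly dominated by a2, so General R never plays it.
On the remaining 2×2 (a2, a4 vs X, Y):
Let General R play a2 with probability p. Expected payoff against X: 7p + 0(1−p) = 7p; against Y: 3p + 7(1−p) = −4p + 7.
Setting these equal: 7p = −4p + 7 ⇒ 11p = 7 ⇒ p = 7/11, and the value is (7)·(7/11) = 49/11.
For General C: with q = P(X), equating a2's and a4's payoffs gives 4q + 3 = −7q + 7 ⇒ q = 4/11.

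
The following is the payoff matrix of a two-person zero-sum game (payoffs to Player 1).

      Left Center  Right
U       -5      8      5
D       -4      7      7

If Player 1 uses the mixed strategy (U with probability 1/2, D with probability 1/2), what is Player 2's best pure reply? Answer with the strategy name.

If Player 2 plays Left, Player 1's expected payoff is (1/2)·(-5) + (1/2)·(-4) = -9/2.
If Player 2 plays Center, Player 1's expected payoff is (1/2)·8 + (1/2)·7 = 15/2.
If Player 2 plays Right, Player 1's expected payoff is (1/2)·5 + (1/2)·7 = 6.
Player 2 minimizes Player 1's payoff; the smallest is -9/2, so the best response is Left.

Left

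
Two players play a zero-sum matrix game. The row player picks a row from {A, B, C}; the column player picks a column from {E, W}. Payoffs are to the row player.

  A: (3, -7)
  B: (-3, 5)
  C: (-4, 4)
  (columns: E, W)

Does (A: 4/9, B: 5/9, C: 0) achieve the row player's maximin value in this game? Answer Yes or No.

Yes

Against E this mix gives (4/9)·3 + (5/9)·(-3) = -1/3.
Against W this mix gives (4/9)·(-7) + (5/9)·5 = -1/3.
All of the column player's active replies (E, W) yield -1/3, and no column does worse for the row player. The mix makes the column player indifferent and guarantees -1/3, so it is optimal.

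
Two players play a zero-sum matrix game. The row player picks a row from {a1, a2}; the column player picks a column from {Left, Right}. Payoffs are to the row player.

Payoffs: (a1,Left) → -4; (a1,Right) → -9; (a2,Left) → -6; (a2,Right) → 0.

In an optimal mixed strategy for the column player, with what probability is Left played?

9/11

Row minima: a1 → -9, a2 → -6; maximin = -6.
Column maxima: Left → -4, Right → 0; minimax = -4.
-6 ≠ -4, so there is no saddle point; optimal play is mixed.
Let the row player play a1 with probability p. Expected payoff against Left: (-4)p + (-6)(1−p) = 2p − 6; against Right: (-9)p + 0(1−p) = −9p.
Setting these equal: 2p − 6 = −9p ⇒ 11p = 6 ⇒ p = 6/11, and the value is (2)·(6/11) − 6 = -54/11.
For the column player: with q = P(Left), equating a1's and a2's payoffs gives 5q − 9 = −6q ⇒ q = 9/11.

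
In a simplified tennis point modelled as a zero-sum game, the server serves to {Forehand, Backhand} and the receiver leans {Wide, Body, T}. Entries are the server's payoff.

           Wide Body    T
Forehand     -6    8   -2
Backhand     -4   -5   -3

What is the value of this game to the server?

-62/15

Row minima: Forehand → -6, Backhand → -5; maximin = -5.
Column maxima: Wide → -4, Body → 8, T → -2; minimax = -4.
-5 ≠ -4, so there is no saddle point; optimal play is mixed.
T is strictly dominated by Wide (it gives the server strictly more in every row), so the receiver never plays it.
On the remaining 2×2 (Forehand, Backhand vs Wide, Body):
Let the server play Forehand with probability p. Expected payoff against Wide: (-6)p + (-4)(1−p) = −2p − 4; against Body: 8p + (-5)(1−p) = 13p − 5.
Setting these equal: −2p − 4 = 13p − 5 ⇒ −15p = -1 ⇒ p = 1/15, and the value is (-2)·(1/15) − 4 = -62/15.
For the receiver: with q = P(Wide), equating Forehand's and Backhand's payoffs gives −14q + 8 = q − 5 ⇒ q = 13/15.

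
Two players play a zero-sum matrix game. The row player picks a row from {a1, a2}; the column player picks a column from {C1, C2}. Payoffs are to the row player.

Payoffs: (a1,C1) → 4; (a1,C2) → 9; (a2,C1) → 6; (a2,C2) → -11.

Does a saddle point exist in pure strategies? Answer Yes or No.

No

Row minima: a1 → 4, a2 → -11; maximin = 4.
Column maxima: C1 → 6, C2 → 9; minimax = 6.
4 ≠ 6, so no pure-strategy equilibrium exists.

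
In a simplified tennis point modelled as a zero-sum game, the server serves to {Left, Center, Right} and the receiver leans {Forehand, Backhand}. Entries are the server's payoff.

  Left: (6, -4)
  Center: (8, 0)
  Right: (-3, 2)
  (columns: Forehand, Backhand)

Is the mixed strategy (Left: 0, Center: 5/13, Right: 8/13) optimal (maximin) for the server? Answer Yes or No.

Yes

Against Forehand this mix gives (5/13)·8 + (8/13)·(-3) = 16/13.
Against Backhand this mix gives (5/13)·0 + (8/13)·2 = 16/13.
All of the receiver's active replies (Forehand, Backhand) yield 16/13, and no column does worse for the server. The mix makes the receiver indifferent and guarantees 16/13, so it is optimal.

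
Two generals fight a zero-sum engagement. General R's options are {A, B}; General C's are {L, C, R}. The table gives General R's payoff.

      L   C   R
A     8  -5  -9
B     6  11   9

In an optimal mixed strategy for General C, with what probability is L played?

Row minima: A → -9, B → 6; maximin = 6.
Column maxima: L → 8, C → 11, R → 9; minimax = 8.
6 ≠ 8, so there is no saddle point; optimal play is mixed.
C is strictly dominated by R (it gives General R strictly more in every row), so General C never plays it.
On the remaining 2×2 (A, B vs L, R):
Let General R play A with probability p. Expected payoff against L: 8p + 6(1−p) = 2p + 6; against R: (-9)p + 9(1−p) = −18p + 9.
Setting these equal: 2p + 6 = −18p + 9 ⇒ 20p = 3 ⇒ p = 3/20, and the value is (2)·(3/20) + 6 = 63/10.
For General C: with q = P(L), equating A's and B's payoffs gives 17q − 9 = −3q + 9 ⇒ q = 9/10.

9/10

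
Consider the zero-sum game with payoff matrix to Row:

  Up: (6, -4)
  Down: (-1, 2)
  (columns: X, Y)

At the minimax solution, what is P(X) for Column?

Row minima: Up → -4, Down → -1; maximin = -1.
Column maxima: X → 6, Y → 2; minimax = 2.
-1 ≠ 2, so there is no saddle point; optimal play is mixed.
Let Row play Up with probability p. Expected payoff against X: 6p + (-1)(1−p) = 7p − 1; against Y: (-4)p + 2(1−p) = −6p + 2.
Setting these equal: 7p − 1 = −6p + 2 ⇒ 13p = 3 ⇒ p = 3/13, and the value is (7)·(3/13) − 1 = 8/13.
For Column: with q = P(X), equating Up's and Down's payoffs gives 10q − 4 = −3q + 2 ⇒ q = 6/13.

6/13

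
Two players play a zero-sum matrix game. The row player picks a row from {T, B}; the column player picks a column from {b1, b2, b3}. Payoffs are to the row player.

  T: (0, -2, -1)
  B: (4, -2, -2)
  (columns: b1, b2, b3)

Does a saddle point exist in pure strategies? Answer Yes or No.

Row minima: T → -2, B → -2; maximin = -2.
Column maxima: b1 → 4, b2 → -2, b3 → -1; minimax = -2.
maximin = minimax = -2, so a saddle point exists.

Yes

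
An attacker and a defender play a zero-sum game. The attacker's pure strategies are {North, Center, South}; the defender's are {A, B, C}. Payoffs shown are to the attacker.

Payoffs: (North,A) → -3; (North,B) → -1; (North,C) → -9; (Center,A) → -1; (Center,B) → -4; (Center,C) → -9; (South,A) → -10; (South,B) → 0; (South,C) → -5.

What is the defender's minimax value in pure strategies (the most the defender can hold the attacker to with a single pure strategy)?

-5

Column maxima: A → -1, B → 0, C → -5.
The smallest of these is -5.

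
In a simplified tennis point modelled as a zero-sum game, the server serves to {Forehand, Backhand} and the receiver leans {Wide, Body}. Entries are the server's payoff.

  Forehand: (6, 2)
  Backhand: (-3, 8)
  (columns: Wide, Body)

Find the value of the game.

Row minima: Forehand → 2, Backhand → -3; maximin = 2.
Column maxima: Wide → 6, Body → 8; minimax = 6.
2 ≠ 6, so there is no saddle point; optimal play is mixed.
Let the server play Forehand with probability p. Expected payoff against Wide: 6p + (-3)(1−p) = 9p − 3; against Body: 2p + 8(1−p) = −6p + 8.
Setting these equal: 9p − 3 = −6p + 8 ⇒ 15p = 11 ⇒ p = 11/15, and the value is (9)·(11/15) − 3 = 18/5.
For the receiver: with q = P(Wide), equating Forehand's and Backhand's payoffs gives 4q + 2 = −11q + 8 ⇒ q = 2/5.

18/5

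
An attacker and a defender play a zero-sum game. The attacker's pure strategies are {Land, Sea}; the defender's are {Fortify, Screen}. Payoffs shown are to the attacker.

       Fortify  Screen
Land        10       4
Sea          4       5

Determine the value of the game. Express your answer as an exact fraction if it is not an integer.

34/7

Row minima: Land → 4, Sea → 4; maximin = 4.
Column maxima: Fortify → 10, Screen → 5; minimax = 5.
4 ≠ 5, so there is no saddle point; optimal play is mixed.
Let the attacker play Land with probability p. Expected payoff against Fortify: 10p + 4(1−p) = 6p + 4; against Screen: 4p + 5(1−p) = −p + 5.
Setting these equal: 6p + 4 = −p + 5 ⇒ 7p = 1 ⇒ p = 1/7, and the value is (6)·(1/7) + 4 = 34/7.
For the defender: with q = P(Fortify), equating Land's and Sea's payoffs gives 6q + 4 = −q + 5 ⇒ q = 1/7.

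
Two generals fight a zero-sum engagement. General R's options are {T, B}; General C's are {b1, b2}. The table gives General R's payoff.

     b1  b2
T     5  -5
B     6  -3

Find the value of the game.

-3

Row minima: T → -5, B → -3; maximin = -3.
Column maxima: b1 → 6, b2 → -3; minimax = -3.
Since maximin = minimax = -3, there is a saddle point and the value is -3.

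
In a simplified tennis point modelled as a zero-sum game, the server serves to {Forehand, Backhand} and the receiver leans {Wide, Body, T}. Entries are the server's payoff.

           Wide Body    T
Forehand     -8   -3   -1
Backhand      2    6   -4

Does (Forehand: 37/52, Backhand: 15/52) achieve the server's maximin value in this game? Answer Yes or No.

Against Wide this mix gives (37/52)·(-8) + (15/52)·2 = -133/26.
Against Body this mix gives (37/52)·(-3) + (15/52)·6 = -21/52.
Against T this mix gives (37/52)·(-1) + (15/52)·(-4) = -97/52.
The receiver will play Wide, holding the server to -133/26. Shifting weight toward the row that does better against Wide would raise this floor (the equalizing mix achieves -34/13 against both Wide and T), so the proposed strategy is not optimal.

No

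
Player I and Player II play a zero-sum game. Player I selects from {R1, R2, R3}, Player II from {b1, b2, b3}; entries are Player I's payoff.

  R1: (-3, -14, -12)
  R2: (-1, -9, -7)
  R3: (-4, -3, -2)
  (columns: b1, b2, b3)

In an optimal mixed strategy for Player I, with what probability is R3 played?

Row minima: R1 → -14, R2 → -9, R3 → -4; maximin = -4.
Column maxima: b1 → -1, b2 → -3, b3 → -2; minimax = -3.
-4 ≠ -3, so there is no saddle point; optimal play is mixed.
R1 is strictly dominated by R2, so Player I never plays it.
b3 is strictly dominated by b2 (it gives Player I strictly more in every row), so Player II never plays it.
On the remaining 2×2 (R2, R3 vs b1, b2):
Let Player I play R2 with probability p. Expected payoff against b1: (-1)p + (-4)(1−p) = 3p − 4; against b2: (-9)p + (-3)(1−p) = −6p − 3.
Setting these equal: 3p − 4 = −6p − 3 ⇒ 9p = 1 ⇒ p = 1/9, and the value is (3)·(1/9) − 4 = -11/3.
For Player II: with q = P(b1), equating R2's and R3's payoffs gives 8q − 9 = −q − 3 ⇒ q = 2/3.

8/9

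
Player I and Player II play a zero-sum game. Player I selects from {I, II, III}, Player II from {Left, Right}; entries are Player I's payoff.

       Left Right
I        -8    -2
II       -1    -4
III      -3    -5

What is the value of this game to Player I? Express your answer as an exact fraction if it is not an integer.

-10/3

Row minima: I → -8, II → -4, III → -5; maximin = -4.
Column maxima: Left → -1, Right → -2; minimax = -2.
-4 ≠ -2, so there is no saddle point; optimal play is mixed.
III is strictly dominated by II, so Player I never plays it.
On the remaining 2×2 (I, II vs Left, Right):
Let Player I play I with probability p. Expected payoff against Left: (-8)p + (-1)(1−p) = −7p − 1; against Right: (-2)p + (-4)(1−p) = 2p − 4.
Setting these equal: −7p − 1 = 2p − 4 ⇒ −9p = -3 ⇒ p = 1/3, and the value is (-7)·(1/3) − 1 = -10/3.
For Player II: with q = P(Left), equating I's and II's payoffs gives −6q − 2 = 3q − 4 ⇒ q = 2/9.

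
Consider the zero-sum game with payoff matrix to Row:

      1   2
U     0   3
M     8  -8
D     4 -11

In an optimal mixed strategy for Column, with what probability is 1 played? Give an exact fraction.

11/19

Row minima: U → 0, M → -8, D → -11; maximin = 0.
Column maxima: 1 → 8, 2 → 3; minimax = 3.
0 ≠ 3, so there is no saddle point; optimal play is mixed.
D is strictly dominated by M, so Row never plays it.
On the remaining 2×2 (U, M vs 1, 2):
Let Row play U with probability p. Expected payoff against 1: 0p + 8(1−p) = −8p + 8; against 2: 3p + (-8)(1−p) = 11p − 8.
Setting these equal: −8p + 8 = 11p − 8 ⇒ −19p = -16 ⇒ p = 16/19, and the value is (-8)·(16/19) + 8 = 24/19.
For Column: with q = P(1), equating U's and M's payoffs gives −3q + 3 = 16q − 8 ⇒ q = 11/19.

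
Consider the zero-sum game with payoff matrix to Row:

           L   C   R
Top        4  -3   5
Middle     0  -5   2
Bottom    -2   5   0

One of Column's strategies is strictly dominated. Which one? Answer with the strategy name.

R

L holds Row's payoff strictly below R in every row: 4 < 5, 0 < 2, -2 < 0.
So R is strictly dominated for Column.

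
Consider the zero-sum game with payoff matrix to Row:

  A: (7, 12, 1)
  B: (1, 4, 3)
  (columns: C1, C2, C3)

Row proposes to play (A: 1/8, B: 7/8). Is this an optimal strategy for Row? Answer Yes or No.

Against C1 this mix gives (1/8)·7 + (7/8)·1 = 7/4.
Against C2 this mix gives (1/8)·12 + (7/8)·4 = 5.
Against C3 this mix gives (1/8)·1 + (7/8)·3 = 11/4.
Column will play C1, holding Row to 7/4. Shifting weight toward the row that does better against C1 would raise this floor (the equalizing mix achieves 5/2 against both C1 and C3), so the proposed strategy is not optimal.

No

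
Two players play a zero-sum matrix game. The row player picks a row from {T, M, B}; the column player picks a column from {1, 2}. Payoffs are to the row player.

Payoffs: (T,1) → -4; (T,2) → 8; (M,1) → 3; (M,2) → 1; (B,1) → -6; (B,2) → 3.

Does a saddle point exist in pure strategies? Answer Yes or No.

No

Row minima: T → -4, M → 1, B → -6; maximin = 1.
Column maxima: 1 → 3, 2 → 8; minimax = 3.
1 ≠ 3, so no pure-strategy equilibrium exists.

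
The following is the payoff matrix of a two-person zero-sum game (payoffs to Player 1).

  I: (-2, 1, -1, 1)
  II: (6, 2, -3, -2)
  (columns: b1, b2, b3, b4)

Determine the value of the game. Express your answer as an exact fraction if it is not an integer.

Row minima: I → -2, II → -3; maximin = -2.
Column maxima: b1 → 6, b2 → 2, b3 → -1, b4 → 1; minimax = -1.
-2 ≠ -1, so there is no saddle point; optimal play is mixed.
b2 is strictly dominated by b3 (it gives Player 1 strictly more in every row), so Player 2 never plays it.
b4 is strictly dominated by b3 (it gives Player 1 strictly more in every row), so Player 2 never plays it.
On the remaining 2×2 (I, II vs b1, b3):
Let Player 1 play I with probability p. Expected payoff against b1: (-2)p + 6(1−p) = −8p + 6; against b3: (-1)p + (-3)(1−p) = 2p − 3.
Setting these equal: −8p + 6 = 2p − 3 ⇒ −10p = -9 ⇒ p = 9/10, and the value is (-8)·(9/10) + 6 = -6/5.
For Player 2: with q = P(b1), equating I's and II's payoffs gives −q − 1 = 9q − 3 ⇒ q = 1/5.

-6/5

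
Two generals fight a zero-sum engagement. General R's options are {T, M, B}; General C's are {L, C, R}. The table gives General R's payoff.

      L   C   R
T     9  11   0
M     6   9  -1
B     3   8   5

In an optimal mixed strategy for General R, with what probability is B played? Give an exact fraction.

Row minima: T → 0, M → -1, B → 3; maximin = 3.
Column maxima: L → 9, C → 11, R → 5; minimax = 5.
3 ≠ 5, so there is no saddle point; optimal play is mixed.
M is strictly dominated by T, so General R never plays it.
C is strictly dominated by L (it gives General R strictly more in every row), so General C never plays it.
On the remaining 2×2 (T, B vs L, R):
Let General R play T with probability p. Expected payoff against L: 9p + 3(1−p) = 6p + 3; against R: 0p + 5(1−p) = −5p + 5.
Setting these equal: 6p + 3 = −5p + 5 ⇒ 11p = 2 ⇒ p = 2/11, and the value is (6)·(2/11) + 3 = 45/11.
For General C: with q = P(L), equating T's and B's payoffs gives 9q = −2q + 5 ⇒ q = 5/11.

9/11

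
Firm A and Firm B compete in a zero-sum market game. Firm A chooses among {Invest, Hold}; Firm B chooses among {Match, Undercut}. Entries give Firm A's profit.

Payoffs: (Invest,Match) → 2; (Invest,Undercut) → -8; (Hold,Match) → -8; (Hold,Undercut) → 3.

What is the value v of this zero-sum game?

Row minima: Invest → -8, Hold → -8; maximin = -8.
Column maxima: Match → 2, Undercut → 3; minimax = 2.
-8 ≠ 2, so there is no saddle point; optimal play is mixed.
Let Firm A play Invest with probability p. Expected payoff against Match: 2p + (-8)(1−p) = 10p − 8; against Undercut: (-8)p + 3(1−p) = −11p + 3.
Setting these equal: 10p − 8 = −11p + 3 ⇒ 21p = 11 ⇒ p = 11/21, and the value is (10)·(11/21) − 8 = -58/21.
For Firm B: with q = P(Match), equating Invest's and Hold's payoffs gives 10q − 8 = −11q + 3 ⇒ q = 11/21.

-58/21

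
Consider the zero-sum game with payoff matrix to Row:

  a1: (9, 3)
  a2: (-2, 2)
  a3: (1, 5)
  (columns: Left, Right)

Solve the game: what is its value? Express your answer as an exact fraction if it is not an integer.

Row minima: a1 → 3, a2 → -2, a3 → 1; maximin = 3.
Column maxima: Left → 9, Right → 5; minimax = 5.
3 ≠ 5, so there is no saddle point; optimal play is mixed.
a2 is strictly dominated by a1, so Row never plays it.
On the remaining 2×2 (a1, a3 vs Left, Right):
Let Row play a1 with probability p. Expected payoff against Left: 9p + 1(1−p) = 8p + 1; against Right: 3p + 5(1−p) = −2p + 5.
Setting these equal: 8p + 1 = −2p + 5 ⇒ 10p = 4 ⇒ p = 2/5, and the value is (8)·(2/5) + 1 = 21/5.
For Column: with q = P(Left), equating a1's and a3's payoffs gives 6q + 3 = −4q + 5 ⇒ q = 1/5.

21/5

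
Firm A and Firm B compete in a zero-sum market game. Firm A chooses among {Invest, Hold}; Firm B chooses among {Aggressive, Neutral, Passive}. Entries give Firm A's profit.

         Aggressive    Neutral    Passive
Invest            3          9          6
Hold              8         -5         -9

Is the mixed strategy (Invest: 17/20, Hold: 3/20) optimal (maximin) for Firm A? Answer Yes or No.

Yes

Against Aggressive this mix gives (17/20)·3 + (3/20)·8 = 15/4.
Against Neutral this mix gives (17/20)·9 + (3/20)·(-5) = 69/10.
Against Passive this mix gives (17/20)·6 + (3/20)·(-9) = 15/4.
All of Firm B's active replies (Aggressive, Passive) yield 15/4, and no column does worse for Firm A. The mix makes Firm B indifferent and guarantees 15/4, so it is optimal.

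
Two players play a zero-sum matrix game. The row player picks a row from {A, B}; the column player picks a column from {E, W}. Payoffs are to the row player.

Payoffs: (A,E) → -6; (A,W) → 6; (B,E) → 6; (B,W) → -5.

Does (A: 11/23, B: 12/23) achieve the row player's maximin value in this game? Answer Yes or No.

Yes

Against E this mix gives (11/23)·(-6) + (12/23)·6 = 6/23.
Against W this mix gives (11/23)·6 + (12/23)·(-5) = 6/23.
All of the column player's active replies (E, W) yield 6/23, and no column does worse for the row player. The mix makes the column player indifferent and guarantees 6/23, so it is optimal.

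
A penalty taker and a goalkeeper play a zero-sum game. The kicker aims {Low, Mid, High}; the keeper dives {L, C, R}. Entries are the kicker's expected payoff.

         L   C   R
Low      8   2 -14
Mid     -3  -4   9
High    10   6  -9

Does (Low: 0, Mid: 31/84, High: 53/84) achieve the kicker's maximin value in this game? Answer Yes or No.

Against L this mix gives (31/84)·(-3) + (53/84)·10 = 437/84.
Against C this mix gives (31/84)·(-4) + (53/84)·6 = 97/42.
Against R this mix gives (31/84)·9 + (53/84)·(-9) = -33/14.
The keeper will play R, holding the kicker to -33/14. Shifting weight toward the row that does better against R would raise this floor (the equalizing mix achieves 9/14 against both R and C), so the proposed strategy is not optimal.

No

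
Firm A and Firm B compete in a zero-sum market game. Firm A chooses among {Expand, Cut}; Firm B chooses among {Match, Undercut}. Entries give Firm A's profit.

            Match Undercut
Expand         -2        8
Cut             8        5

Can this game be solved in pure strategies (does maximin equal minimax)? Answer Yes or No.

No

Row minima: Expand → -2, Cut → 5; maximin = 5.
Column maxima: Match → 8, Undercut → 8; minimax = 8.
5 ≠ 8, so no pure-strategy equilibrium exists.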